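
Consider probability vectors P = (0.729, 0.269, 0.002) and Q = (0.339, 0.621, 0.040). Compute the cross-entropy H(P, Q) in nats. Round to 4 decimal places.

0.9232 nats

H(P,Q) = −Σ p·ln q.
  −0.729·ln(0.339) = 0.78860
  −0.269·ln(0.621) = 0.12816
  −0.002·ln(0.040) = 0.00644
H(P,Q) = 0.9232 nats.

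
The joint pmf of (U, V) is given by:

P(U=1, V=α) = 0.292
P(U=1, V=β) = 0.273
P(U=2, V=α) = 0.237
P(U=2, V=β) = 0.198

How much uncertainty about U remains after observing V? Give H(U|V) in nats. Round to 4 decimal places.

0.6843 nats

Marginals: p(U) = (0.5650, 0.4350), p(V) = (0.5290, 0.4710).
H(U|V) = Σ p(V) · H(U|V=·).
  V=α: p=0.5290, H(U|V=α) = 0.6877
  V=β: p=0.4710, H(U|V=β) = 0.6804
Weighted sum = 0.6843 nats.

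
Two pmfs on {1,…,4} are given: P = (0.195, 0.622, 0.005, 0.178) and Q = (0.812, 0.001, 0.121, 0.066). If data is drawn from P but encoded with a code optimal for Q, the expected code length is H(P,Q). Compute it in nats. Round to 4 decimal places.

H(P,Q) = −Σ p·ln q.
  −0.195·ln(0.812) = 0.04061
  −0.622·ln(0.001) = 4.29662
  −0.005·ln(0.121) = 0.01056
  −0.178·ln(0.066) = 0.48382
H(P,Q) = 4.8316 nats.

4.8316 nats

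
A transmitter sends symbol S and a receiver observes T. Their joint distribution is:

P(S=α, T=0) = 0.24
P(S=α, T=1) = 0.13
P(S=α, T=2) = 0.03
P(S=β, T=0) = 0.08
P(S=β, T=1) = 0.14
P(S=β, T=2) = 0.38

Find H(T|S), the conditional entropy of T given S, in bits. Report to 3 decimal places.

1.277 bits

Marginals: p(S) = (0.4000, 0.6000), p(T) = (0.3200, 0.2700, 0.4100).
H(T|S) = Σ p(S) · H(T|S=·).
  S=α: p=0.4000, H(T|S=α) = 1.2494
  S=β: p=0.6000, H(T|S=β) = 1.2948
Weighted sum = 1.277 bits.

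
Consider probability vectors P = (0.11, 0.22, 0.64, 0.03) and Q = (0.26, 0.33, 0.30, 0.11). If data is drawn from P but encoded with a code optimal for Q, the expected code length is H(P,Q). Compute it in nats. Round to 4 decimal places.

1.2288 nats

H(P,Q) = −Σ p·ln q.
  −0.11·ln(0.26) = 0.14818
  −0.22·ln(0.33) = 0.24391
  −0.64·ln(0.30) = 0.77054
  −0.03·ln(0.11) = 0.06622
H(P,Q) = 1.2288 nats.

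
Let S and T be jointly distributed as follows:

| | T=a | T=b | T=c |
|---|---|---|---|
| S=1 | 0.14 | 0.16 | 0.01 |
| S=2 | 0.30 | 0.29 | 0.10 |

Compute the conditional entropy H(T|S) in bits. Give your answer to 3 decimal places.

Marginals: p(S) = (0.3100, 0.6900), p(T) = (0.4400, 0.4500, 0.1100).
H(T|S) = Σ p(S) · H(T|S=·).
  S=1: p=0.3100, H(T|S=1) = 1.1702
  S=2: p=0.6900, H(T|S=2) = 1.4519
Weighted sum = 1.365 bits.

1.365 bits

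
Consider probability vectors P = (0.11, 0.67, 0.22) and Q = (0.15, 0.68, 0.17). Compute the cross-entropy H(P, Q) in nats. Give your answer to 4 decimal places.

0.8569 nats

H(P,Q) = −Σ p·ln q.
  −0.11·ln(0.15) = 0.20868
  −0.67·ln(0.68) = 0.25839
  −0.22·ln(0.17) = 0.38983
H(P,Q) = 0.8569 nats.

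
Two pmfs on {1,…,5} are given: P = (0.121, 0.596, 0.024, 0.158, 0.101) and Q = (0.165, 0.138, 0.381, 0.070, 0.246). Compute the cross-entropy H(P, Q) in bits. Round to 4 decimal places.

2.8614 bits

H(P,Q) = −Σ p·log₂ q.
  −0.121·log₂(0.165) = 0.31453
  −0.596·log₂(0.138) = 1.70293
  −0.024·log₂(0.381) = 0.03341
  −0.158·log₂(0.070) = 0.60617
  −0.101·log₂(0.246) = 0.20435
H(P,Q) = 2.8614 bits.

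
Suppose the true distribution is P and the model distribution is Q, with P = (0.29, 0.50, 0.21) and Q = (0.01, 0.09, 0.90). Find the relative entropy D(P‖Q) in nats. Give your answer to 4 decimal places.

1.5283 nats

D(P‖Q) = Σ p·ln(p/q).
  0.29·ln(0.29/0.01) = 0.97652
  0.50·ln(0.50/0.09) = 0.85740
  0.21·ln(0.21/0.90) = -0.30561
D(P‖Q) = 1.5283 nats.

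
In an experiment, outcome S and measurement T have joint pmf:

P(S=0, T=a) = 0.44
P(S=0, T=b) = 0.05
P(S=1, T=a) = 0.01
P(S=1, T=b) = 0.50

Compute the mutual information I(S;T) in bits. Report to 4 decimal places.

Marginals: p(S) = (0.4900, 0.5100), p(T) = (0.4500, 0.5500).
I(S;T) = H(S) + H(T) − H(S,T).
H(S) = 0.9997, H(T) = 0.9928, H(S,T) = 1.3037.
I(S;T) = 0.9997 + 0.9928 − 1.3037 = 0.6888 bits.

0.6888 bits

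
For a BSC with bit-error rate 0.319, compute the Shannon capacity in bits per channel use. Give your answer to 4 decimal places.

Binary symmetric channel: C = 1 − h₂(ε) where h₂ is the binary entropy function.
h₂(0.319) = −0.319·log₂0.319 − 0.681·log₂0.681 = 0.9033.
C = 1 − 0.9033 = 0.0967 bits per channel use.

0.0967 bits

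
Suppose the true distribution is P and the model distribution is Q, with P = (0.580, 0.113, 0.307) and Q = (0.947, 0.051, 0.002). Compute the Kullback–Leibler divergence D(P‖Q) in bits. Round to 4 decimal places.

D(P‖Q) = Σ p·log₂(p/q).
  0.580·log₂(0.580/0.947) = -0.41024
  0.113·log₂(0.113/0.051) = 0.12970
  0.307·log₂(0.307/0.002) = 2.22946
D(P‖Q) = 1.9489 bits.

1.9489 bits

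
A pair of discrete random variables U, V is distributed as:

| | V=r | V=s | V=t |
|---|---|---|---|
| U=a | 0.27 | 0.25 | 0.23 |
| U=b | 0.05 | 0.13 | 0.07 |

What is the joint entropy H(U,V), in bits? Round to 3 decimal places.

H(U,V) = −Σ p(x,y)·log₂ p(x,y) over all 6 cells.
  cell (a,r): −0.27·log₂0.27 = 0.5100
  cell (a,s): −0.25·log₂0.25 = 0.5000
  cell (a,t): −0.23·log₂0.23 = 0.4877
  cell (b,r): −0.05·log₂0.05 = 0.2161
  cell (b,s): −0.13·log₂0.13 = 0.3826
  cell (b,t): −0.07·log₂0.07 = 0.2686
Sum = 2.365 bits.

2.365 bits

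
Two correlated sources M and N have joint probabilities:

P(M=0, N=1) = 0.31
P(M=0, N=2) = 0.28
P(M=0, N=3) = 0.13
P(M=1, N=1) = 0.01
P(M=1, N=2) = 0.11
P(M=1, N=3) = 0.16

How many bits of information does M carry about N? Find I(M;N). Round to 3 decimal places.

0.169 bits

Marginals: p(M) = (0.7200, 0.2800), p(N) = (0.3200, 0.3900, 0.2900).
I(M;N) = H(M) + H(N) − H(M,N).
H(M) = 0.8555, H(N) = 1.5737, H(M,N) = 2.2604.
I(M;N) = 0.8555 + 1.5737 − 2.2604 = 0.169 bits.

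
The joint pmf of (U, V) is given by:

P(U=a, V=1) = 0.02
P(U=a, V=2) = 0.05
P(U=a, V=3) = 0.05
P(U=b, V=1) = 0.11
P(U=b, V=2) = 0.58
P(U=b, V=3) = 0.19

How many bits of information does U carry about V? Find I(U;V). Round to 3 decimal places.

Marginals: p(U) = (0.1200, 0.8800), p(V) = (0.1300, 0.6300, 0.2400).
I(U;V) = Σ p(x,y)·log₂[p(x,y)/(p(x)p(y))].
  (a,1): 0.02·log₂(1.2821) = 0.0072
  (a,2): 0.05·log₂(0.6614) = -0.0298
  (a,3): 0.05·log₂(1.7361) = 0.0398
  (b,1): 0.11·log₂(0.9615) = -0.0062
  (b,2): 0.58·log₂(1.0462) = 0.0378
  (b,3): 0.19·log₂(0.8996) = -0.0290
Sum = 0.020 bits.

0.020 bits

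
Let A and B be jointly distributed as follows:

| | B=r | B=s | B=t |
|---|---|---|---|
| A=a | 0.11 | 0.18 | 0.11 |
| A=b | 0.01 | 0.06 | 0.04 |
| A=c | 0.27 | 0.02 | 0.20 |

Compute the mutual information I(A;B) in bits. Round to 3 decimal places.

Marginals: p(A) = (0.4000, 0.1100, 0.4900), p(B) = (0.3900, 0.2600, 0.3500).
I(A;B) = Σ p(x,y)·log₂[p(x,y)/(p(x)p(y))].
  (a,r): 0.11·log₂(0.7051) = -0.0554
  (a,s): 0.18·log₂(1.7308) = 0.1425
  (a,t): 0.11·log₂(0.7857) = -0.0383
  (b,r): 0.01·log₂(0.2331) = -0.0210
  (b,s): 0.06·log₂(2.0979) = 0.0641
  (b,t): 0.04·log₂(1.0390) = 0.0022
  (c,r): 0.27·log₂(1.4129) = 0.1346
  (c,s): 0.02·log₂(0.1570) = -0.0534
  (c,t): 0.20·log₂(1.1662) = 0.0444
Sum = 0.220 bits.

0.220 bits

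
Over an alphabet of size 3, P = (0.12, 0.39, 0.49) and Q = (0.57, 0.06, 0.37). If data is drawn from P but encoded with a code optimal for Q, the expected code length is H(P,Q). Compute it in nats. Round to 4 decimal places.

1.6519 nats

H(P,Q) = −Σ p·ln q.
  −0.12·ln(0.57) = 0.06745
  −0.39·ln(0.06) = 1.09723
  −0.49·ln(0.37) = 0.48718
H(P,Q) = 1.6519 nats.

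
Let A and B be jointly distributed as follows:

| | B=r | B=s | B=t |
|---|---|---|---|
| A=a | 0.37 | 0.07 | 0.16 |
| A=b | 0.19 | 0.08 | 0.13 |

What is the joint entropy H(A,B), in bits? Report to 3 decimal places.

2.352 bits

H(A,B) = −Σ p(x,y)·log₂ p(x,y) over all 6 cells.
  cell (a,r): −0.37·log₂0.37 = 0.5307
  cell (a,s): −0.07·log₂0.07 = 0.2686
  cell (a,t): −0.16·log₂0.16 = 0.4230
  cell (b,r): −0.19·log₂0.19 = 0.4552
  cell (b,s): −0.08·log₂0.08 = 0.2915
  cell (b,t): −0.13·log₂0.13 = 0.3826
Sum = 2.352 bits.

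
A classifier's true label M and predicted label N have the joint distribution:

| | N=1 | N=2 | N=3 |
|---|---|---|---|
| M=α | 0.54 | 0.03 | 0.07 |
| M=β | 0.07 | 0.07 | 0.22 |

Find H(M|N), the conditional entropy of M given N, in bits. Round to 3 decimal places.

Chain rule: H(M|N) = H(M,N) − H(N).
Marginals: p(M) = (0.6400, 0.3600), p(N) = (0.6100, 0.1000, 0.2900).
H(M,N) = 1.9180 bits; H(N) = 1.2851 bits.
H(M|N) = 1.9180 − 1.2851 = 0.633 bits.

0.633 bits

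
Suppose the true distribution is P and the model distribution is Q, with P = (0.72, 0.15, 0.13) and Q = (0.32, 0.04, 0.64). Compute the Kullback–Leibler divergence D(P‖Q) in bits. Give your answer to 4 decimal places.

D(P‖Q) = Σ p·log₂(p/q).
  0.72·log₂(0.72/0.32) = 0.84235
  0.15·log₂(0.15/0.04) = 0.28603
  0.13·log₂(0.13/0.64) = -0.29894
D(P‖Q) = 0.8294 bits.

0.8294 bits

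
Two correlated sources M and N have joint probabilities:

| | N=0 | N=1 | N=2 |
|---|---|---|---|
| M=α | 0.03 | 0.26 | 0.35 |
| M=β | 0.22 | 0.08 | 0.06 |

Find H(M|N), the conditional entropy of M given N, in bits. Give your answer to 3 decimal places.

0.646 bits

Chain rule: H(M|N) = H(M,N) − H(N).
Marginals: p(M) = (0.6400, 0.3600), p(N) = (0.2500, 0.3400, 0.4100).
H(M,N) = 2.2028 bits; H(N) = 1.5566 bits.
H(M|N) = 2.2028 − 1.5566 = 0.646 bits.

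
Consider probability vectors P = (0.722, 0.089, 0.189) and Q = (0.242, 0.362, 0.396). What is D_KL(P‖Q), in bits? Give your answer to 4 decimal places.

D(P‖Q) = Σ p·log₂(p/q).
  0.722·log₂(0.722/0.242) = 1.13859
  0.089·log₂(0.089/0.362) = -0.18015
  0.189·log₂(0.189/0.396) = -0.20168
D(P‖Q) = 0.7568 bits.

0.7568 bits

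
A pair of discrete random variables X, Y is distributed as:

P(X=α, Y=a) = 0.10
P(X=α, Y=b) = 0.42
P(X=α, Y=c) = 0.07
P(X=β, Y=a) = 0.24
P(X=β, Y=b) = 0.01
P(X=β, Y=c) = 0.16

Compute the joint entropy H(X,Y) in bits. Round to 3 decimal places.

2.110 bits

H(X,Y) = −Σ p(x,y)·log₂ p(x,y) over all 6 cells.
  cell (α,a): −0.10·log₂0.10 = 0.3322
  cell (α,b): −0.42·log₂0.42 = 0.5256
  cell (α,c): −0.07·log₂0.07 = 0.2686
  cell (β,a): −0.24·log₂0.24 = 0.4941
  cell (β,b): −0.01·log₂0.01 = 0.0664
  cell (β,c): −0.16·log₂0.16 = 0.4230
Sum = 2.110 bits.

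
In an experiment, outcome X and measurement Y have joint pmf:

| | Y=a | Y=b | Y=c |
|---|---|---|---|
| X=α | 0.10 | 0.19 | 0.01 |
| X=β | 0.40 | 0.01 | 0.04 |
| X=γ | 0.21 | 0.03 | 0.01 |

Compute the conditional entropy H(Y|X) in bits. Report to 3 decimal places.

Chain rule: H(Y|X) = H(X,Y) − H(X).
Marginals: p(X) = (0.3000, 0.4500, 0.2500), p(Y) = (0.7100, 0.2300, 0.0600).
H(X,Y) = 2.3259 bits; H(X) = 1.5395 bits.
H(Y|X) = 2.3259 − 1.5395 = 0.786 bits.

0.786 bits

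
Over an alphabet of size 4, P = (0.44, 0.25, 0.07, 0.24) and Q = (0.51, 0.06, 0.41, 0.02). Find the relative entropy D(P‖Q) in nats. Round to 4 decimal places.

D(P‖Q) = Σ p·ln(p/q).
  0.44·ln(0.44/0.51) = -0.06496
  0.25·ln(0.25/0.06) = 0.35678
  0.07·ln(0.07/0.41) = -0.12374
  0.24·ln(0.24/0.02) = 0.59638
D(P‖Q) = 0.7645 nats.

0.7645 nats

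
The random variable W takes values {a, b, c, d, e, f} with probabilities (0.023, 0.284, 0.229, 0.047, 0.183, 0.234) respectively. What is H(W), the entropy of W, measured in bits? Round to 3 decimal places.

H(W) = −Σ p·log₂ p.
  −(0.023)·log₂(0.023) = 0.1252
  −(0.284)·log₂(0.284) = 0.5158
  −(0.229)·log₂(0.229) = 0.4870
  −(0.047)·log₂(0.047) = 0.2073
  −(0.183)·log₂(0.183) = 0.4484
  −(0.234)·log₂(0.234) = 0.4903
Sum: 0.1252 + 0.5158 + 0.4870 + 0.2073 + 0.4484 + 0.4903 = 2.274 bits.

2.274 bits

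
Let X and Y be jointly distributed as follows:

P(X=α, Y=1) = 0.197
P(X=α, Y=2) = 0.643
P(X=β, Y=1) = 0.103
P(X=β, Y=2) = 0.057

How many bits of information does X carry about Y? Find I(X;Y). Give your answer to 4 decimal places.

0.0709 bits

Marginals: p(X) = (0.8400, 0.1600), p(Y) = (0.3000, 0.7000).
I(X;Y) = H(X) + H(Y) − H(X,Y).
H(X) = 0.6343, H(Y) = 0.8813, H(X,Y) = 1.4447.
I(X;Y) = 0.6343 + 0.8813 − 1.4447 = 0.0709 bits.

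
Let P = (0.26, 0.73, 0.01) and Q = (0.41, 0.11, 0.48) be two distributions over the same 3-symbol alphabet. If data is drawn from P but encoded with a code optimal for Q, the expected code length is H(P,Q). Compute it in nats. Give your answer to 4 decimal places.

1.8505 nats

H(P,Q) = −Σ p·ln q.
  −0.26·ln(0.41) = 0.23182
  −0.73·ln(0.11) = 1.61131
  −0.01·ln(0.48) = 0.00734
H(P,Q) = 1.8505 nats.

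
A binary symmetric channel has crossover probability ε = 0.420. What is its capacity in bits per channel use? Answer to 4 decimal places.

Binary symmetric channel: C = 1 − h₂(ε) where h₂ is the binary entropy function.
h₂(0.420) = −0.420·log₂0.420 − 0.580·log₂0.580 = 0.9815.
C = 1 − 0.9815 = 0.0185 bits per channel use.

0.0185 bits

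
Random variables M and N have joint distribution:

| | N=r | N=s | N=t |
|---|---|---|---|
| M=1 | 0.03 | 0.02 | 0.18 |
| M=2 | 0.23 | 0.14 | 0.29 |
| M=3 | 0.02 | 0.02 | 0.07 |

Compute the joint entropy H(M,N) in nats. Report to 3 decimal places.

H(M,N) = −Σ p(x,y)·ln p(x,y) over all 9 cells.
  cell (1,r): −0.03·ln0.03 = 0.1052
  cell (1,s): −0.02·ln0.02 = 0.0782
  cell (1,t): −0.18·ln0.18 = 0.3087
  cell (2,r): −0.23·ln0.23 = 0.3380
  cell (2,s): −0.14·ln0.14 = 0.2753
  cell (2,t): −0.29·ln0.29 = 0.3590
  cell (3,r): −0.02·ln0.02 = 0.0782
  cell (3,s): −0.02·ln0.02 = 0.0782
  cell (3,t): −0.07·ln0.07 = 0.1861
Sum = 1.807 nats.

1.807 nats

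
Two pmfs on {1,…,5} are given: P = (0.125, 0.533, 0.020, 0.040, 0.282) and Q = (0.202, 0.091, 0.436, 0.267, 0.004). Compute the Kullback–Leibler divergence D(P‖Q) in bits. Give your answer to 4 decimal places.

2.8056 bits

D(P‖Q) = Σ p·log₂(p/q).
  0.125·log₂(0.125/0.202) = -0.08655
  0.533·log₂(0.533/0.091) = 1.35926
  0.020·log₂(0.020/0.436) = -0.08893
  0.040·log₂(0.040/0.267) = -0.10955
  0.282·log₂(0.282/0.004) = 1.73135
D(P‖Q) = 2.8056 bits.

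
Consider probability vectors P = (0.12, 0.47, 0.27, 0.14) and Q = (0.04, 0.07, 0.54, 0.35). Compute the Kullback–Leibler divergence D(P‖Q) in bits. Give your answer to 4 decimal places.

D(P‖Q) = Σ p·log₂(p/q).
  0.12·log₂(0.12/0.04) = 0.19020
  0.47·log₂(0.47/0.07) = 1.29120
  0.27·log₂(0.27/0.54) = -0.27000
  0.14·log₂(0.14/0.35) = -0.18507
D(P‖Q) = 1.0263 bits.

1.0263 bits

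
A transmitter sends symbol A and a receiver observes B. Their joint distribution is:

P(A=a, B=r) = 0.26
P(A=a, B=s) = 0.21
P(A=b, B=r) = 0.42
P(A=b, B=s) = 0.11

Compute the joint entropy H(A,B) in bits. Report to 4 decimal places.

H(A,B) = −Σ p(x,y)·log₂ p(x,y) over all 4 cells.
  cell (a,r): −0.26·log₂0.26 = 0.50529
  cell (a,s): −0.21·log₂0.21 = 0.47282
  cell (b,r): −0.42·log₂0.42 = 0.52565
  cell (b,s): −0.11·log₂0.11 = 0.35029
Sum = 1.8540 bits.

1.8540 bits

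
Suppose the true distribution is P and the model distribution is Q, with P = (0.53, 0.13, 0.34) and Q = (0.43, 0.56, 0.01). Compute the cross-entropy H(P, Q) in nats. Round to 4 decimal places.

2.0884 nats

H(P,Q) = −Σ p·ln q.
  −0.53·ln(0.43) = 0.44730
  −0.13·ln(0.56) = 0.07538
  −0.34·ln(0.01) = 1.56576
H(P,Q) = 2.0884 nats.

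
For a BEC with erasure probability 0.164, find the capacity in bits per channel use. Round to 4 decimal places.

0.8360 bits

Binary erasure channel: capacity C = 1 − ε.
C = 1 − 0.164 = 0.8360 bits per channel use.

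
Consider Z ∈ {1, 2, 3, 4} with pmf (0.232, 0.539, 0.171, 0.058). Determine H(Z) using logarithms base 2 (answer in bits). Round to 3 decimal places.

H(Z) = −Σ p·log₂ p.
  −(0.232)·log₂(0.232) = 0.4890
  −(0.539)·log₂(0.539) = 0.4806
  −(0.171)·log₂(0.171) = 0.4357
  −(0.058)·log₂(0.058) = 0.2383
Sum: 0.4890 + 0.4806 + 0.4357 + 0.2383 = 1.644 bits.

1.644 bits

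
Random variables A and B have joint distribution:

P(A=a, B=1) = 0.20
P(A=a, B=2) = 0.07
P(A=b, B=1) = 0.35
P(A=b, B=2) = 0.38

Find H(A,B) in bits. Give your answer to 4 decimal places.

1.7935 bits

H(A,B) = −Σ p(x,y)·log₂ p(x,y) over all 4 cells.
  cell (a,1): −0.20·log₂0.20 = 0.46439
  cell (a,2): −0.07·log₂0.07 = 0.26856
  cell (b,1): −0.35·log₂0.35 = 0.53010
  cell (b,2): −0.38·log₂0.38 = 0.53045
Sum = 1.7935 bits.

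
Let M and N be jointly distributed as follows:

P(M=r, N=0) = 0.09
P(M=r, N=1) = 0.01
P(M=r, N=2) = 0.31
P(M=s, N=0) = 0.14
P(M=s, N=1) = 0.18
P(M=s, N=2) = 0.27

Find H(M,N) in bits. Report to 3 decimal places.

H(M,N) = −Σ p(x,y)·log₂ p(x,y) over all 6 cells.
  cell (r,0): −0.09·log₂0.09 = 0.3127
  cell (r,1): −0.01·log₂0.01 = 0.0664
  cell (r,2): −0.31·log₂0.31 = 0.5238
  cell (s,0): −0.14·log₂0.14 = 0.3971
  cell (s,1): −0.18·log₂0.18 = 0.4453
  cell (s,2): −0.27·log₂0.27 = 0.5100
Sum = 2.255 bits.

2.255 bits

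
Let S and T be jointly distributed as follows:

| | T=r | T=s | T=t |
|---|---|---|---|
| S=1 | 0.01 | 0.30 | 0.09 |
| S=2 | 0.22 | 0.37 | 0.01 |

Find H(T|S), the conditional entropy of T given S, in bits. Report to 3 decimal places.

Marginals: p(S) = (0.4000, 0.6000), p(T) = (0.2300, 0.6700, 0.1000).
H(T|S) = Σ p(S) · H(T|S=·).
  S=1: p=0.4000, H(T|S=1) = 0.9285
  S=2: p=0.6000, H(T|S=2) = 1.0593
Weighted sum = 1.007 bits.

1.007 bits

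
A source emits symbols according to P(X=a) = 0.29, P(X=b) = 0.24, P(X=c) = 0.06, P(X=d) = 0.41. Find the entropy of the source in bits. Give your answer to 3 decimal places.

H(X) = −Σ p·log₂ p.
  −(0.29)·log₂(0.29) = 0.5179
  −(0.24)·log₂(0.24) = 0.4941
  −(0.06)·log₂(0.06) = 0.2435
  −(0.41)·log₂(0.41) = 0.5274
Sum: 0.5179 + 0.4941 + 0.2435 + 0.5274 = 1.783 bits.

1.783 bits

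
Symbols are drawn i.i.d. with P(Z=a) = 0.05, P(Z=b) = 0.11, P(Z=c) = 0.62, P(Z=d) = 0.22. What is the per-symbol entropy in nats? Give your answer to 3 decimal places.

H(Z) = −Σ p·ln p.
  −(0.05)·ln(0.05) = 0.1498
  −(0.11)·ln(0.11) = 0.2428
  −(0.62)·ln(0.62) = 0.2964
  −(0.22)·ln(0.22) = 0.3331
Sum: 0.1498 + 0.2428 + 0.2964 + 0.3331 = 1.022 nats.

1.022 nats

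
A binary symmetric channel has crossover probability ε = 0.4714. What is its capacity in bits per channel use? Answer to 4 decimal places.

0.0024 bits

Binary symmetric channel: C = 1 − h₂(ε) where h₂ is the binary entropy function.
h₂(0.4714) = −0.4714·log₂0.4714 − 0.5286·log₂0.5286 = 0.9976.
C = 1 − 0.9976 = 0.0024 bits per channel use.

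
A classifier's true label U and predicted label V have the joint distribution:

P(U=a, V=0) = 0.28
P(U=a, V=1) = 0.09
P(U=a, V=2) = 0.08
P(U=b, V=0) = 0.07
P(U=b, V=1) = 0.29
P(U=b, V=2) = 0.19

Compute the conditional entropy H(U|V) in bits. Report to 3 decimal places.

0.789 bits

Marginals: p(U) = (0.4500, 0.5500), p(V) = (0.3500, 0.3800, 0.2700).
H(U|V) = Σ p(V) · H(U|V=·).
  V=0: p=0.3500, H(U|V=0) = 0.7219
  V=1: p=0.3800, H(U|V=1) = 0.7897
  V=2: p=0.2700, H(U|V=2) = 0.8767
Weighted sum = 0.789 bits.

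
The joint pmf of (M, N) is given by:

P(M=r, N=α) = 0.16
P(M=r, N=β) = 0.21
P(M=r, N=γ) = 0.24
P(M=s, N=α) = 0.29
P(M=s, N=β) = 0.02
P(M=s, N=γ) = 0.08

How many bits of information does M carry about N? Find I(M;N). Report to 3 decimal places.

Marginals: p(M) = (0.6100, 0.3900), p(N) = (0.4500, 0.2300, 0.3200).
I(M;N) = Σ p(x,y)·log₂[p(x,y)/(p(x)p(y))].
  (r,α): 0.16·log₂(0.5829) = -0.1246
  (r,β): 0.21·log₂(1.4968) = 0.1222
  (r,γ): 0.24·log₂(1.2295) = 0.0715
  (s,α): 0.29·log₂(1.6524) = 0.2101
  (s,β): 0.02·log₂(0.2230) = -0.0433
  (s,γ): 0.08·log₂(0.6410) = -0.0513
Sum = 0.185 bits.

0.185 bits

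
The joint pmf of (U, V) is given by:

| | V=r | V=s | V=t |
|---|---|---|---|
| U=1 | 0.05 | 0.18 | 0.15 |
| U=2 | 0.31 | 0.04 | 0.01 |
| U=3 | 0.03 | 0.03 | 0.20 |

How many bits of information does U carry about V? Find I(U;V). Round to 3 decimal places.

0.511 bits

Marginals: p(U) = (0.3800, 0.3600, 0.2600), p(V) = (0.3900, 0.2500, 0.3600).
I(U;V) = Σ p(x,y)·log₂[p(x,y)/(p(x)p(y))].
  (1,r): 0.05·log₂(0.3374) = -0.0784
  (1,s): 0.18·log₂(1.8947) = 0.1660
  (1,t): 0.15·log₂(1.0965) = 0.0199
  (2,r): 0.31·log₂(2.2080) = 0.3542
  (2,s): 0.04·log₂(0.4444) = -0.0468
  (2,t): 0.01·log₂(0.0772) = -0.0370
  (3,r): 0.03·log₂(0.2959) = -0.0527
  (3,s): 0.03·log₂(0.4615) = -0.0335
  (3,t): 0.20·log₂(2.1368) = 0.2191
Sum = 0.511 bits.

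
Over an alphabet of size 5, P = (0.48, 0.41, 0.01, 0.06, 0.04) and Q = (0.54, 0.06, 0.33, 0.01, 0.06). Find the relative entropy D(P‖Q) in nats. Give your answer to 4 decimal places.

D(P‖Q) = Σ p·ln(p/q).
  0.48·ln(0.48/0.54) = -0.05654
  0.41·ln(0.41/0.06) = 0.78794
  0.01·ln(0.01/0.33) = -0.03497
  0.06·ln(0.06/0.01) = 0.10751
  0.04·ln(0.04/0.06) = -0.01622
D(P‖Q) = 0.7877 nats.

0.7877 nats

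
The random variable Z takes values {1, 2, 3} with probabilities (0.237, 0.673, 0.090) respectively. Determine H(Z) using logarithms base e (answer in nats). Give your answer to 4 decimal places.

H(Z) = −Σ p·ln p.
  −(0.237)·ln(0.237) = 0.34121
  −(0.673)·ln(0.673) = 0.26651
  −(0.090)·ln(0.090) = 0.21672
Sum: 0.34121 + 0.26651 + 0.21672 = 0.8244 nats.

0.8244 nats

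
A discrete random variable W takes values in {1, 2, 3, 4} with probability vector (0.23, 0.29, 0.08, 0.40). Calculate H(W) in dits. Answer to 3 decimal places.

0.550 dits

H(W) = −Σ p·log₁₀ p.
  −(0.23)·log₁₀(0.23) = 0.1468
  −(0.29)·log₁₀(0.29) = 0.1559
  −(0.08)·log₁₀(0.08) = 0.0878
  −(0.40)·log₁₀(0.40) = 0.1592
Sum: 0.1468 + 0.1559 + 0.0878 + 0.1592 = 0.550 dits.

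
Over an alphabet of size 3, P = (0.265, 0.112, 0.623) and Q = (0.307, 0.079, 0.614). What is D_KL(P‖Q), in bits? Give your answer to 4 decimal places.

0.0132 bits

D(P‖Q) = Σ p·log₂(p/q).
  0.265·log₂(0.265/0.307) = -0.05625
  0.112·log₂(0.112/0.079) = 0.05640
  0.623·log₂(0.623/0.614) = 0.01308
D(P‖Q) = 0.0132 bits.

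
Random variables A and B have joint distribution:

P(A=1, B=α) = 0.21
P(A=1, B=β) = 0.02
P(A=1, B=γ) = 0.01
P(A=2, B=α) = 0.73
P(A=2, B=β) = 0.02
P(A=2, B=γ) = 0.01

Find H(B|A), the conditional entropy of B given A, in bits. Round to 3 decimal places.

0.368 bits

Marginals: p(A) = (0.2400, 0.7600), p(B) = (0.9400, 0.0400, 0.0200).
H(B|A) = Σ p(A) · H(B|A=·).
  A=1: p=0.2400, H(B|A=1) = 0.6584
  A=2: p=0.7600, H(B|A=2) = 0.2761
Weighted sum = 0.368 bits.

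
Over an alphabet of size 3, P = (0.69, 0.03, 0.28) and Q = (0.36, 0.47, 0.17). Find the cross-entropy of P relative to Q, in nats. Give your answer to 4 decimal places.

H(P,Q) = −Σ p·ln q.
  −0.69·ln(0.36) = 0.70494
  −0.03·ln(0.47) = 0.02265
  −0.28·ln(0.17) = 0.49615
H(P,Q) = 1.2237 nats.

1.2237 nats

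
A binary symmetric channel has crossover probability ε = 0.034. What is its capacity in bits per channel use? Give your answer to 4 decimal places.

Binary symmetric channel: C = 1 − h₂(ε) where h₂ is the binary entropy function.
h₂(0.034) = −0.034·log₂0.034 − 0.966·log₂0.966 = 0.2141.
C = 1 − 0.2141 = 0.7859 bits per channel use.

0.7859 bits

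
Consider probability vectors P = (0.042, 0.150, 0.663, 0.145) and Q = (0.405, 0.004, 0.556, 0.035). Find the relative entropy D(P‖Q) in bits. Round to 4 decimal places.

D(P‖Q) = Σ p·log₂(p/q).
  0.042·log₂(0.042/0.405) = -0.13732
  0.150·log₂(0.150/0.004) = 0.78432
  0.663·log₂(0.663/0.556) = 0.16835
  0.145·log₂(0.145/0.035) = 0.29734
D(P‖Q) = 1.1127 bits.

1.1127 bits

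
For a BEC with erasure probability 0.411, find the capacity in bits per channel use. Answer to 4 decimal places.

0.5890 bits

Binary erasure channel: capacity C = 1 − ε.
C = 1 − 0.411 = 0.5890 bits per channel use.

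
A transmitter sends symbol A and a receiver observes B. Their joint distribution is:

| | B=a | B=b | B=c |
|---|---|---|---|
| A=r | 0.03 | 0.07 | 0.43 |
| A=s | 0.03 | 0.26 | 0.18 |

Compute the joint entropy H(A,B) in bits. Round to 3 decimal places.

2.046 bits

H(A,B) = −Σ p(x,y)·log₂ p(x,y) over all 6 cells.
  cell (r,a): −0.03·log₂0.03 = 0.1518
  cell (r,b): −0.07·log₂0.07 = 0.2686
  cell (r,c): −0.43·log₂0.43 = 0.5236
  cell (s,a): −0.03·log₂0.03 = 0.1518
  cell (s,b): −0.26·log₂0.26 = 0.5053
  cell (s,c): −0.18·log₂0.18 = 0.4453
Sum = 2.046 bits.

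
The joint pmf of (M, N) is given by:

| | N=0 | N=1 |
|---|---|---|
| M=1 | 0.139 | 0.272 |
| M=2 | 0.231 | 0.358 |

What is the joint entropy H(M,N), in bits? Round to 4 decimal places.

H(M,N) = −Σ p(x,y)·log₂ p(x,y) over all 4 cells.
  cell (1,0): −0.139·log₂0.139 = 0.39571
  cell (1,1): −0.272·log₂0.272 = 0.51090
  cell (2,0): −0.231·log₂0.231 = 0.48834
  cell (2,1): −0.358·log₂0.358 = 0.53054
Sum = 1.9255 bits.

1.9255 bits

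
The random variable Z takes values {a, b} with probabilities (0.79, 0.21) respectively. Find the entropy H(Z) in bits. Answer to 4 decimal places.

H(Z) = −Σ p·log₂ p.
  −(0.79)·log₂(0.79) = 0.26866
  −(0.21)·log₂(0.21) = 0.47282
Sum: 0.26866 + 0.47282 = 0.7415 bits.

0.7415 bits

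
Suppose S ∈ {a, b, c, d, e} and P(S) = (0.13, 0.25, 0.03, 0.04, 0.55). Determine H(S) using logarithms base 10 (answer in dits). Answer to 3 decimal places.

0.510 dits

H(S) = −Σ p·log₁₀ p.
  −(0.13)·log₁₀(0.13) = 0.1152
  −(0.25)·log₁₀(0.25) = 0.1505
  −(0.03)·log₁₀(0.03) = 0.0457
  −(0.04)·log₁₀(0.04) = 0.0559
  −(0.55)·log₁₀(0.55) = 0.1428
Sum: 0.1152 + 0.1505 + 0.0457 + 0.0559 + 0.1428 = 0.510 dits.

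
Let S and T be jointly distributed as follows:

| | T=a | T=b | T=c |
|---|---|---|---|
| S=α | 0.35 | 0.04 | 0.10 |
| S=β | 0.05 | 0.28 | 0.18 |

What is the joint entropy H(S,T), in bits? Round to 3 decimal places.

2.224 bits

H(S,T) = −Σ p(x,y)·log₂ p(x,y) over all 6 cells.
  cell (α,a): −0.35·log₂0.35 = 0.5301
  cell (α,b): −0.04·log₂0.04 = 0.1858
  cell (α,c): −0.10·log₂0.10 = 0.3322
  cell (β,a): −0.05·log₂0.05 = 0.2161
  cell (β,b): −0.28·log₂0.28 = 0.5142
  cell (β,c): −0.18·log₂0.18 = 0.4453
Sum = 2.224 bits.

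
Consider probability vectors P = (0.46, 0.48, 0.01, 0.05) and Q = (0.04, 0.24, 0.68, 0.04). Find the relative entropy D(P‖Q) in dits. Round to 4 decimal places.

0.6189 dits

D(P‖Q) = Σ p·log₁₀(p/q).
  0.46·log₁₀(0.46/0.04) = 0.48792
  0.48·log₁₀(0.48/0.24) = 0.14449
  0.01·log₁₀(0.01/0.68) = -0.01833
  0.05·log₁₀(0.05/0.04) = 0.00485
D(P‖Q) = 0.6189 dits.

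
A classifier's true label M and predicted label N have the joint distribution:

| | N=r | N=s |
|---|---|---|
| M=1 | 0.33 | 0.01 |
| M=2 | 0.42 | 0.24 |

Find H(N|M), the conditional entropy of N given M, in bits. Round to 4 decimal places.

0.6892 bits

Chain rule: H(N|M) = H(M,N) − H(M).
Marginals: p(M) = (0.3400, 0.6600), p(N) = (0.7500, 0.2500).
H(M,N) = 1.6140 bits; H(M) = 0.9248 bits.
H(N|M) = 1.6140 − 0.9248 = 0.6892 bits.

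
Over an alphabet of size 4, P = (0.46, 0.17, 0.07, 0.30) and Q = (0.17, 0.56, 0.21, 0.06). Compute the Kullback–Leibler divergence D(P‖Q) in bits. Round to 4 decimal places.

D(P‖Q) = Σ p·log₂(p/q).
  0.46·log₂(0.46/0.17) = 0.66061
  0.17·log₂(0.17/0.56) = -0.29238
  0.07·log₂(0.07/0.21) = -0.11095
  0.30·log₂(0.30/0.06) = 0.69658
D(P‖Q) = 0.9539 bits.

0.9539 bits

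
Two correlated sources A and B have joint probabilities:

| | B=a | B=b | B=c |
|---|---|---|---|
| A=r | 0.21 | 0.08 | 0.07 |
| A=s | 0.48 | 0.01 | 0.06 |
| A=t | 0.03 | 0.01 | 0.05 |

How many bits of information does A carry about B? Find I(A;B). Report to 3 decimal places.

0.151 bits

Marginals: p(A) = (0.3600, 0.5500, 0.0900), p(B) = (0.7200, 0.1000, 0.1800).
I(A;B) = Σ p(x,y)·log₂[p(x,y)/(p(x)p(y))].
  (r,a): 0.21·log₂(0.8102) = -0.0638
  (r,b): 0.08·log₂(2.2222) = 0.0922
  (r,c): 0.07·log₂(1.0802) = 0.0078
  (s,a): 0.48·log₂(1.2121) = 0.1332
  (s,b): 0.01·log₂(0.1818) = -0.0246
  (s,c): 0.06·log₂(0.6061) = -0.0433
  (t,a): 0.03·log₂(0.4630) = -0.0333
  (t,b): 0.01·log₂(1.1111) = 0.0015
  (t,c): 0.05·log₂(3.0864) = 0.0813
Sum = 0.151 bits.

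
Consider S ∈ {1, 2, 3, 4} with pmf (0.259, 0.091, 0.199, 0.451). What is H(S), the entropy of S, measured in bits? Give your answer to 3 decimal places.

1.801 bits

H(S) = −Σ p·log₂ p.
  −(0.259)·log₂(0.259) = 0.5048
  −(0.091)·log₂(0.091) = 0.3147
  −(0.199)·log₂(0.199) = 0.4635
  −(0.451)·log₂(0.451) = 0.5181
Sum: 0.5048 + 0.3147 + 0.4635 + 0.5181 = 1.801 bits.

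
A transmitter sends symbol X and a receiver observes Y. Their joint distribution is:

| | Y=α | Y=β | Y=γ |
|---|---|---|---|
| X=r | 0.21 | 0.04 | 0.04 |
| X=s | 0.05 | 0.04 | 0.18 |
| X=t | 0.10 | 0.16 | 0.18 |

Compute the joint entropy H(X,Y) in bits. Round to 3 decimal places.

H(X,Y) = −Σ p(x,y)·log₂ p(x,y) over all 9 cells.
  cell (r,α): −0.21·log₂0.21 = 0.4728
  cell (r,β): −0.04·log₂0.04 = 0.1858
  cell (r,γ): −0.04·log₂0.04 = 0.1858
  cell (s,α): −0.05·log₂0.05 = 0.2161
  cell (s,β): −0.04·log₂0.04 = 0.1858
  cell (s,γ): −0.18·log₂0.18 = 0.4453
  cell (t,α): −0.10·log₂0.10 = 0.3322
  cell (t,β): −0.16·log₂0.16 = 0.4230
  cell (t,γ): −0.18·log₂0.18 = 0.4453
Sum = 2.892 bits.

2.892 bits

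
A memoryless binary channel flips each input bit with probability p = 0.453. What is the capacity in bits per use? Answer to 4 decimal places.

Binary symmetric channel: C = 1 − h₂(ε) where h₂ is the binary entropy function.
h₂(0.453) = −0.453·log₂0.453 − 0.547·log₂0.547 = 0.9936.
C = 1 − 0.9936 = 0.0064 bits per channel use.

0.0064 bits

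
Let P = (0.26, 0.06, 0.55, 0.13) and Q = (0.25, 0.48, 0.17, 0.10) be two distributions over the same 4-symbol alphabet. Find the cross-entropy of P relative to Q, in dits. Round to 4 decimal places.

H(P,Q) = −Σ p·log₁₀ q.
  −0.26·log₁₀(0.25) = 0.15654
  −0.06·log₁₀(0.48) = 0.01913
  −0.55·log₁₀(0.17) = 0.42325
  −0.13·log₁₀(0.10) = 0.13000
H(P,Q) = 0.7289 dits.

0.7289 dits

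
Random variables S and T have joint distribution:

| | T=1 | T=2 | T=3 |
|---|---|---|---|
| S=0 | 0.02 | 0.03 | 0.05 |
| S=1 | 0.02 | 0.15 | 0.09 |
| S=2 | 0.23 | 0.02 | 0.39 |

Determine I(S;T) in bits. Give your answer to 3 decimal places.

0.262 bits

Marginals: p(S) = (0.1000, 0.2600, 0.6400), p(T) = (0.2700, 0.2000, 0.5300).
I(S;T) = H(S) + H(T) − H(S,T).
H(S) = 1.2495, H(T) = 1.4599, H(S,T) = 2.4472.
I(S;T) = 1.2495 + 1.4599 − 2.4472 = 0.262 bits.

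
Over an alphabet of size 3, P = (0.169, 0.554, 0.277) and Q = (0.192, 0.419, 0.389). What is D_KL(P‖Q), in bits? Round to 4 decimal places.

D(P‖Q) = Σ p·log₂(p/q).
  0.169·log₂(0.169/0.192) = -0.03111
  0.554·log₂(0.554/0.419) = 0.22323
  0.277·log₂(0.277/0.389) = -0.13570
D(P‖Q) = 0.0564 bits.

0.0564 bits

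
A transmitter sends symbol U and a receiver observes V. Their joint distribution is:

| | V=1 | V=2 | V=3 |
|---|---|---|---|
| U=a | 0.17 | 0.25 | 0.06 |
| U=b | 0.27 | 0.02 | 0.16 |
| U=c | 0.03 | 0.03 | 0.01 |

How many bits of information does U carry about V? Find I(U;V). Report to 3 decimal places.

Marginals: p(U) = (0.4800, 0.4500, 0.0700), p(V) = (0.4700, 0.3000, 0.2300).
I(U;V) = Σ p(x,y)·log₂[p(x,y)/(p(x)p(y))].
  (a,1): 0.17·log₂(0.7535) = -0.0694
  (a,2): 0.25·log₂(1.7361) = 0.1990
  (a,3): 0.06·log₂(0.5435) = -0.0528
  (b,1): 0.27·log₂(1.2766) = 0.0951
  (b,2): 0.02·log₂(0.1481) = -0.0551
  (b,3): 0.16·log₂(1.5459) = 0.1006
  (c,1): 0.03·log₂(0.9119) = -0.0040
  (c,2): 0.03·log₂(1.4286) = 0.0154
  (c,3): 0.01·log₂(0.6211) = -0.0069
Sum = 0.222 bits.

0.222 bits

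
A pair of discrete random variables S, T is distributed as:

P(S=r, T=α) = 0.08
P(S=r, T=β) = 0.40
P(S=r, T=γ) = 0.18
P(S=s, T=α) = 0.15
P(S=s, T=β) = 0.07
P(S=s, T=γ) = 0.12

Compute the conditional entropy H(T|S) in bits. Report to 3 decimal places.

1.387 bits

Marginals: p(S) = (0.6600, 0.3400), p(T) = (0.2300, 0.4700, 0.3000).
H(T|S) = Σ p(S) · H(T|S=·).
  S=r: p=0.6600, H(T|S=r) = 1.3181
  S=s: p=0.3400, H(T|S=s) = 1.5206
Weighted sum = 1.387 bits.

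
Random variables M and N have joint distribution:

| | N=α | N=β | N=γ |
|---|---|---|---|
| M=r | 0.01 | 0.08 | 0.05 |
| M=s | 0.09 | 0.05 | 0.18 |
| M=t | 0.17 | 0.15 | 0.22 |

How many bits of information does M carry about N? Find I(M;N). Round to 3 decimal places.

Marginals: p(M) = (0.1400, 0.3200, 0.5400), p(N) = (0.2700, 0.2800, 0.4500).
I(M;N) = Σ p(x,y)·log₂[p(x,y)/(p(x)p(y))].
  (r,α): 0.01·log₂(0.2646) = -0.0192
  (r,β): 0.08·log₂(2.0408) = 0.0823
  (r,γ): 0.05·log₂(0.7937) = -0.0167
  (s,α): 0.09·log₂(1.0417) = 0.0053
  (s,β): 0.05·log₂(0.5580) = -0.0421
  (s,γ): 0.18·log₂(1.2500) = 0.0579
  (t,α): 0.17·log₂(1.1660) = 0.0377
  (t,β): 0.15·log₂(0.9921) = -0.0017
  (t,γ): 0.22·log₂(0.9053) = -0.0316
Sum = 0.072 bits.

0.072 bits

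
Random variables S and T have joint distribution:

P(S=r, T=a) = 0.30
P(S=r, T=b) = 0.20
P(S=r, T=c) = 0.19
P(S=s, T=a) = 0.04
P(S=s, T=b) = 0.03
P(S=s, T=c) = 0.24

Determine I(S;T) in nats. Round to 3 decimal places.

Marginals: p(S) = (0.6900, 0.3100), p(T) = (0.3400, 0.2300, 0.4300).
I(S;T) = Σ p(x,y)·ln[p(x,y)/(p(x)p(y))].
  (r,a): 0.30·ln(1.2788) = 0.0738
  (r,b): 0.20·ln(1.2602) = 0.0463
  (r,c): 0.19·ln(0.6404) = -0.0847
  (s,a): 0.04·ln(0.3795) = -0.0388
  (s,b): 0.03·ln(0.4208) = -0.0260
  (s,c): 0.24·ln(1.8005) = 0.1411
Sum = 0.112 nats.

0.112 nats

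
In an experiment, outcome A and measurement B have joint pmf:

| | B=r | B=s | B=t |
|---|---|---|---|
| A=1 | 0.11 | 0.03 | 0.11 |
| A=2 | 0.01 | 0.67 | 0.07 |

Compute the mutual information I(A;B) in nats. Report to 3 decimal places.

Marginals: p(A) = (0.2500, 0.7500), p(B) = (0.1200, 0.7000, 0.1800).
I(A;B) = Σ p(x,y)·ln[p(x,y)/(p(x)p(y))].
  (1,r): 0.11·ln(3.6667) = 0.1429
  (1,s): 0.03·ln(0.1714) = -0.0529
  (1,t): 0.11·ln(2.4444) = 0.0983
  (2,r): 0.01·ln(0.1111) = -0.0220
  (2,s): 0.67·ln(1.2762) = 0.1634
  (2,t): 0.07·ln(0.5185) = -0.0460
Sum = 0.284 nats.

0.284 nats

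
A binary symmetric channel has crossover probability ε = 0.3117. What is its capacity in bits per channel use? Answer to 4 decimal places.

0.1049 bits

Binary symmetric channel: C = 1 − h₂(ε) where h₂ is the binary entropy function.
h₂(0.3117) = −0.3117·log₂0.3117 − 0.6883·log₂0.6883 = 0.8951.
C = 1 − 0.8951 = 0.1049 bits per channel use.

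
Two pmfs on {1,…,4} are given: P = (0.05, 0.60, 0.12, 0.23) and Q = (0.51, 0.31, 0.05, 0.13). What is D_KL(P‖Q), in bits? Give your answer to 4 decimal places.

0.7450 bits

D(P‖Q) = Σ p·log₂(p/q).
  0.05·log₂(0.05/0.51) = -0.16752
  0.60·log₂(0.60/0.31) = 0.57162
  0.12·log₂(0.12/0.05) = 0.15156
  0.23·log₂(0.23/0.13) = 0.18932
D(P‖Q) = 0.7450 bits.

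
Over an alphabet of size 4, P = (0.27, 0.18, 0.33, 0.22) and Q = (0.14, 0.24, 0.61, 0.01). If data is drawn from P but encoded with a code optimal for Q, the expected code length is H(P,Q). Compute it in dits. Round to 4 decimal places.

H(P,Q) = −Σ p·log₁₀ q.
  −0.27·log₁₀(0.14) = 0.23055
  −0.18·log₁₀(0.24) = 0.11156
  −0.33·log₁₀(0.61) = 0.07084
  −0.22·log₁₀(0.01) = 0.44000
H(P,Q) = 0.8529 dits.

0.8529 dits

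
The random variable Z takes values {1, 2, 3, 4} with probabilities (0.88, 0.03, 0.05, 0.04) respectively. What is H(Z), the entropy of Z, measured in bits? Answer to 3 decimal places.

0.716 bits

H(Z) = −Σ p·log₂ p.
  −(0.88)·log₂(0.88) = 0.1623
  −(0.03)·log₂(0.03) = 0.1518
  −(0.05)·log₂(0.05) = 0.2161
  −(0.04)·log₂(0.04) = 0.1858
Sum: 0.1623 + 0.1518 + 0.2161 + 0.1858 = 0.716 bits.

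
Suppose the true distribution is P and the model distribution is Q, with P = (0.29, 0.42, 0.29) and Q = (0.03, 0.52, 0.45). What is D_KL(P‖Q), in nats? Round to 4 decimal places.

D(P‖Q) = Σ p·ln(p/q).
  0.29·ln(0.29/0.03) = 0.65792
  0.42·ln(0.42/0.52) = -0.08970
  0.29·ln(0.29/0.45) = -0.12742
D(P‖Q) = 0.4408 nats.

0.4408 nats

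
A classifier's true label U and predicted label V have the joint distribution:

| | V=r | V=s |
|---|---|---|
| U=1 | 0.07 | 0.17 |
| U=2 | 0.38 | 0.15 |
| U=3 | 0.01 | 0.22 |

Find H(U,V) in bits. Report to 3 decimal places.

H(U,V) = −Σ p(x,y)·log₂ p(x,y) over all 6 cells.
  cell (1,r): −0.07·log₂0.07 = 0.2686
  cell (1,s): −0.17·log₂0.17 = 0.4346
  cell (2,r): −0.38·log₂0.38 = 0.5305
  cell (2,s): −0.15·log₂0.15 = 0.4105
  cell (3,r): −0.01·log₂0.01 = 0.0664
  cell (3,s): −0.22·log₂0.22 = 0.4806
Sum = 2.191 bits.

2.191 bits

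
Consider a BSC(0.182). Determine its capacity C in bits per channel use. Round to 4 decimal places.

0.3156 bits

Binary symmetric channel: C = 1 − h₂(ε) where h₂ is the binary entropy function.
h₂(0.182) = −0.182·log₂0.182 − 0.818·log₂0.818 = 0.6844.
C = 1 − 0.6844 = 0.3156 bits per channel use.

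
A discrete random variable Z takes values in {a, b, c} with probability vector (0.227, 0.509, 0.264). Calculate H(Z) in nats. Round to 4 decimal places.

1.0319 nats

H(Z) = −Σ p·ln p.
  −(0.227)·ln(0.227) = 0.33660
  −(0.509)·ln(0.509) = 0.34373
  −(0.264)·ln(0.264) = 0.35160
Sum: 0.33660 + 0.34373 + 0.35160 = 1.0319 nats.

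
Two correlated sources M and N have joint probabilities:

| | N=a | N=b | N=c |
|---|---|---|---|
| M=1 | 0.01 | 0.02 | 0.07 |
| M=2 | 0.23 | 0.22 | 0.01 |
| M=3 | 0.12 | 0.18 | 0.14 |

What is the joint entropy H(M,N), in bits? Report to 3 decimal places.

2.692 bits

H(M,N) = −Σ p(x,y)·log₂ p(x,y) over all 9 cells.
  cell (1,a): −0.01·log₂0.01 = 0.0664
  cell (1,b): −0.02·log₂0.02 = 0.1129
  cell (1,c): −0.07·log₂0.07 = 0.2686
  cell (2,a): −0.23·log₂0.23 = 0.4877
  cell (2,b): −0.22·log₂0.22 = 0.4806
  cell (2,c): −0.01·log₂0.01 = 0.0664
  cell (3,a): −0.12·log₂0.12 = 0.3671
  cell (3,b): −0.18·log₂0.18 = 0.4453
  cell (3,c): −0.14·log₂0.14 = 0.3971
Sum = 2.692 bits.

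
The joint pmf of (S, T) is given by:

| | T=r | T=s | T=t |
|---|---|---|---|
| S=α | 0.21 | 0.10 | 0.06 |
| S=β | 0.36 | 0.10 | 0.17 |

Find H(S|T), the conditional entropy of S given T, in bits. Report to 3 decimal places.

0.932 bits

Chain rule: H(S|T) = H(S,T) − H(T).
Marginals: p(S) = (0.3700, 0.6300), p(T) = (0.5700, 0.2000, 0.2300).
H(S,T) = 2.3459 bits; H(T) = 1.4143 bits.
H(S|T) = 2.3459 − 1.4143 = 0.932 bits.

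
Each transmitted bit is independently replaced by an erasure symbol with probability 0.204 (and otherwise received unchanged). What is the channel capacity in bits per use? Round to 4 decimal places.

0.7960 bits

Binary erasure channel: capacity C = 1 − ε.
C = 1 − 0.204 = 0.7960 bits per channel use.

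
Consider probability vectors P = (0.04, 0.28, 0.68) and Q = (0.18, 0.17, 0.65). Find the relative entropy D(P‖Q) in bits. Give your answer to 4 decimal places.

0.1590 bits

D(P‖Q) = Σ p·log₂(p/q).
  0.04·log₂(0.04/0.18) = -0.08680
  0.28·log₂(0.28/0.17) = 0.20157
  0.68·log₂(0.68/0.65) = 0.04426
D(P‖Q) = 0.1590 bits.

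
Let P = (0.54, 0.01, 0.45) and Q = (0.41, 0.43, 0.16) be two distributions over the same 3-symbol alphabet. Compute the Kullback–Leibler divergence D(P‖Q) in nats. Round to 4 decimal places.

0.5764 nats

D(P‖Q) = Σ p·ln(p/q).
  0.54·ln(0.54/0.41) = 0.14872
  0.01·ln(0.01/0.43) = -0.03761
  0.45·ln(0.45/0.16) = 0.46533
D(P‖Q) = 0.5764 nats.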